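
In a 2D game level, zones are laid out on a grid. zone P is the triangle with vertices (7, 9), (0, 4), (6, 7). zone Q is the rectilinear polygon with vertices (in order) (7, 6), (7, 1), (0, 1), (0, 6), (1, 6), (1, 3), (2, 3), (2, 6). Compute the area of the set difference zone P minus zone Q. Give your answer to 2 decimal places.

3.62

|zone P| = 4.5, |zone P∩zone Q| = 0.8786.
|zone P ∖ zone Q| = |zone P| − |zone P∩zone Q| = 4.5 − 0.8786 = 3.62.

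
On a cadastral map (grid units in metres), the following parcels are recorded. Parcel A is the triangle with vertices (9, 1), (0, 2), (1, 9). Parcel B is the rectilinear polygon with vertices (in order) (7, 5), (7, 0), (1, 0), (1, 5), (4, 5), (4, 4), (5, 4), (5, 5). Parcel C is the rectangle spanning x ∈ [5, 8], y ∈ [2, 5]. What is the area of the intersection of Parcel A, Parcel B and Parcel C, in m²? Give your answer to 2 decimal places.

The intersection is the polygon with vertices (5,5), (7,3), (7,2), (5,2), (5,4).
By the shoelace formula its area is 4.00.

4.00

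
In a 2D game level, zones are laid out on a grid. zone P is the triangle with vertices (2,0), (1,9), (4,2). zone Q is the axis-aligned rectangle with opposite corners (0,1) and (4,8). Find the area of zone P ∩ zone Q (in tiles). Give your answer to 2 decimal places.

The intersection is the polygon with vertices (1.111,8), (1.429,8), (4,2), (3,1), (1.889,1).
By the shoelace formula its area is 9.29.

9.29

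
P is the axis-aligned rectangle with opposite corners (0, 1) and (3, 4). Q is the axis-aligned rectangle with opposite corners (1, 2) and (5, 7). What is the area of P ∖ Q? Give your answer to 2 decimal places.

|P∩Q|: x∈[1,3], y∈[2,4] → 2·2 = 4.
|P| = 9.
|P ∖ Q| = |P| − |P∩Q| = 9 − 4 = 5.00.

5.00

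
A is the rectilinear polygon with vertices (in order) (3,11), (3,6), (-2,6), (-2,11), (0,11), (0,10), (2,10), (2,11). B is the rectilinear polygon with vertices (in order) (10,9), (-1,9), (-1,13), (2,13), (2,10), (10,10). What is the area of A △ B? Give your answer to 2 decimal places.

|A| = 23, |B| = 20, |A∩B| = 5.
|A △ B| = |A| + |B| − 2·|A∩B| = 23 + 20 − 10 = 33.00.

33.00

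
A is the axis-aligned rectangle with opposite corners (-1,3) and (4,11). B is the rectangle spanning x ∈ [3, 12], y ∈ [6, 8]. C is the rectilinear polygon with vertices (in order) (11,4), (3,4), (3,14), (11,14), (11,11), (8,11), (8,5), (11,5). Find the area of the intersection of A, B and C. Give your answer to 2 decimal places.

2.00

The intersection is the polygon with vertices (3,6), (3,8), (4,8), (4,6).
By the shoelace formula its area is 2.00.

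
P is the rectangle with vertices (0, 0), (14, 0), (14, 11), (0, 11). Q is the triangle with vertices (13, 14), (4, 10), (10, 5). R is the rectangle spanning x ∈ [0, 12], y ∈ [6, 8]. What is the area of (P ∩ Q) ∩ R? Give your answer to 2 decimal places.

The region (P ∩ Q) ∩ R is the polygon with vertices (10.333,6), (8.8,6), (6.4,8), (11,8).
By the shoelace formula its area is 6.13.

6.13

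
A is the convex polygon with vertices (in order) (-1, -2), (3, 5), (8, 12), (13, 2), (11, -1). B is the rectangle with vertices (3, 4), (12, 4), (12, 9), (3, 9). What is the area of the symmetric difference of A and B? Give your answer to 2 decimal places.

79.43

|A| = 100.5, |B| = 45, |A∩B| = 33.0357.
|A △ B| = |A| + |B| − 2·|A∩B| = 100.5 + 45 − 66.0714 = 79.43.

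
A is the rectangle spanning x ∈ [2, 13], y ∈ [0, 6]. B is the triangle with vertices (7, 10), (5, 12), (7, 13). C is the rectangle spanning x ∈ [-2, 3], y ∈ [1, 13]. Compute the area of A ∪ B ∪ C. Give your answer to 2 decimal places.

124.00

By inclusion–exclusion:
Individual areas: |A| = 66, |B| = 3, |C| = 60.
|A∩B| = 0.
|A∩C|: x∈[2,3], y∈[1,6] → 1·5 = 5.
|B∩C| = 0.
|A∩B∩C| = 0.
|A ∪ B ∪ C| = 129 − 5 + 0 = 124.00.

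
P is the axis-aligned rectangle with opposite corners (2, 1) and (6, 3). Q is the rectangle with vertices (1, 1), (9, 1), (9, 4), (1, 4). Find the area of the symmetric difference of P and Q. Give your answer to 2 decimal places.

16.00

|P∩Q|: x∈[2,6], y∈[1,3] → 4·2 = 8.
|P △ Q| = |P| + |Q| − 2·|P∩Q| = 8 + 24 − 16 = 16.00.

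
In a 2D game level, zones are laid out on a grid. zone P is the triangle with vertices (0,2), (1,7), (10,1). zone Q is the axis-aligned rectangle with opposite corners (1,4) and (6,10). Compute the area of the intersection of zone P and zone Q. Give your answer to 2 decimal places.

The intersection is the polygon with vertices (5.5,4), (1,4), (1,7).
By the shoelace formula its area is 6.75.

6.75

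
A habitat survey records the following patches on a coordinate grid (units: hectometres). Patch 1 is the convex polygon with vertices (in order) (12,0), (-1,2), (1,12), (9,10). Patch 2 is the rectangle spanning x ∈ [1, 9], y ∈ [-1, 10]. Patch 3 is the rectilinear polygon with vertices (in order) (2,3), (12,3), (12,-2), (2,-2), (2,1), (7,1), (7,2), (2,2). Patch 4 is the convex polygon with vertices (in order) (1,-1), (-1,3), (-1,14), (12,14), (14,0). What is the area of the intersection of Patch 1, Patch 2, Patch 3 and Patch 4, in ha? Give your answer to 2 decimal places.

The intersection is the polygon with vertices (5.5,1), (7,1), (7,2), (2,2), (2,3), (9,3), (9,0.462).
By the shoelace formula its area is 9.94.

9.94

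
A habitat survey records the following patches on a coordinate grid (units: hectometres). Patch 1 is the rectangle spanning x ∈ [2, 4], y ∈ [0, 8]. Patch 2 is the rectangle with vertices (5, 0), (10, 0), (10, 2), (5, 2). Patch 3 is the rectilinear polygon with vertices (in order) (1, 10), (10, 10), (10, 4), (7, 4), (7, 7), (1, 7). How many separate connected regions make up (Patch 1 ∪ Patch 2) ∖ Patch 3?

(Patch 1 ∪ Patch 2) ∖ Patch 3 splits into 2 disjoint pieces (area 14, area 10).

2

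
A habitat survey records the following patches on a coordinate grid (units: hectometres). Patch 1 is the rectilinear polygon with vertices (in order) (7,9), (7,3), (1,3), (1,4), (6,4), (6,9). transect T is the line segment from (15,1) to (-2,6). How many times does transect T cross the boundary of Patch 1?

2

The segment meets the boundary at (4.8,4), (7,3.353).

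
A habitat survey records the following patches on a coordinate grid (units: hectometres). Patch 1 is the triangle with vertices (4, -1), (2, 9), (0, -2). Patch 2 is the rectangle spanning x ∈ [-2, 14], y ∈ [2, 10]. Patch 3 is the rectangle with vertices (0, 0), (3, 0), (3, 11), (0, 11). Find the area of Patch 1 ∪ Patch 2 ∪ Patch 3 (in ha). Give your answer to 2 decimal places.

By inclusion–exclusion:
Individual areas: |Patch 1| = 21, |Patch 2| = 128, |Patch 3| = 33.
|Patch 1∩Patch 2| = 9.3545.
|Patch 1∩Patch 3| = 13.8636.
|Patch 2∩Patch 3|: x∈[0,3], y∈[2,10] → 3·8 = 24.
|Patch 1∩Patch 2∩Patch 3| = 8.9545.
|Patch 1 ∪ Patch 2 ∪ Patch 3| = 182 − 47.2182 + 8.9545 = 143.74.

143.74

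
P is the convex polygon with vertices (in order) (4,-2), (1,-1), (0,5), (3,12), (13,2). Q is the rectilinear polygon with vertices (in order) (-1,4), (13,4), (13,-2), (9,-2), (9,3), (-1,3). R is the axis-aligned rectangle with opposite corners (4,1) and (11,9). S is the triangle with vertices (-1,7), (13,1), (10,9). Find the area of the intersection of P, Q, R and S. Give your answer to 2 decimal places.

The intersection is the polygon with vertices (11,1.857), (9,2.714), (9,3), (8.333,3), (6,4), (11,4).
By the shoelace formula its area is 5.26.

5.26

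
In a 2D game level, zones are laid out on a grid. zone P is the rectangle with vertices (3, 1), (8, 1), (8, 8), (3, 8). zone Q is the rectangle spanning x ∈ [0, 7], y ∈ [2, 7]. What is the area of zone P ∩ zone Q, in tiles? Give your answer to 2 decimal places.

20.00

|zone P∩zone Q|: x∈[3,7], y∈[2,7] → 4·5 = 20.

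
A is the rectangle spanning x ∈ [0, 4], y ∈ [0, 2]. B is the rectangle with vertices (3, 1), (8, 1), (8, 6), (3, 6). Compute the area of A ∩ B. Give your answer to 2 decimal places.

|A∩B|: x∈[3,4], y∈[1,2] → 1·1 = 1.

1.00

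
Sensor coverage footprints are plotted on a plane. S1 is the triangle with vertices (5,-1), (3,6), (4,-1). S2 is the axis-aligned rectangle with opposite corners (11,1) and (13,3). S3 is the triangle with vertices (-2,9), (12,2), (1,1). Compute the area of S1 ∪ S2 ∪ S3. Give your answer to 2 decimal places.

51.11

By inclusion–exclusion:
Individual areas: |S1| = 3.5, |S2| = 4, |S3| = 45.5.
|S1∩S2| = 0.
|S1∩S3| = 1.5955.
|S2∩S3| = 0.2955.
|S1∩S2∩S3| = 0.
|S1 ∪ S2 ∪ S3| = 53 − 1.891 + 0 = 51.11.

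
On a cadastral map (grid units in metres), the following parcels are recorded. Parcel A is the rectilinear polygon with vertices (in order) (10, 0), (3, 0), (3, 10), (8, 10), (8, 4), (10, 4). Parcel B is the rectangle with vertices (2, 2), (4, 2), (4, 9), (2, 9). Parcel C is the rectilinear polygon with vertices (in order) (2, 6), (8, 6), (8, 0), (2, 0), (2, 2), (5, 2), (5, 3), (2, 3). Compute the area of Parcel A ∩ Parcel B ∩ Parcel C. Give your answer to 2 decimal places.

3.00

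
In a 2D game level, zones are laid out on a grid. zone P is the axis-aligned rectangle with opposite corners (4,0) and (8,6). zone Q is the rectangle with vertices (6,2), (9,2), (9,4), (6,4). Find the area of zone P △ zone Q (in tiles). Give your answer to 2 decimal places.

22.00

|zone P∩zone Q|: x∈[6,8], y∈[2,4] → 2·2 = 4.
|zone P △ zone Q| = |zone P| + |zone Q| − 2·|zone P∩zone Q| = 24 + 6 − 8 = 22.00.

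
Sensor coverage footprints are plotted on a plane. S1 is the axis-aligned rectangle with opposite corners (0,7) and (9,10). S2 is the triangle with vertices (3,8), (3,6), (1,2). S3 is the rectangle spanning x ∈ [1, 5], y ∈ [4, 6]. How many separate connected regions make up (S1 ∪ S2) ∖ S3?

(S1 ∪ S2) ∖ S3 splits into 2 disjoint pieces (area 27.5, area 0.3333).

2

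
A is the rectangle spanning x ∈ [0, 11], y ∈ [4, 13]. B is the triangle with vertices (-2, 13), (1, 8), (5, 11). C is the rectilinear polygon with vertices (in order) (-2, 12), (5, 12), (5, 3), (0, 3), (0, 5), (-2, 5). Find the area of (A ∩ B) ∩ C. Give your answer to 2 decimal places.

The region (A ∩ B) ∩ C is the polygon with vertices (5,11), (1,8), (0,9.667), (0,12), (1.5,12).
By the shoelace formula its area is 11.42.

11.42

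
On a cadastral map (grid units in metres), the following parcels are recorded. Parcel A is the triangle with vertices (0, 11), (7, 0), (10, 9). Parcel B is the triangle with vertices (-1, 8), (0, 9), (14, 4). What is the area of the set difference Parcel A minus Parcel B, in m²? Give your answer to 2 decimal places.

42.77

|Parcel A| = 48, |Parcel A∩Parcel B| = 5.2323.
|Parcel A ∖ Parcel B| = |Parcel A| − |Parcel A∩Parcel B| = 48 − 5.2323 = 42.77.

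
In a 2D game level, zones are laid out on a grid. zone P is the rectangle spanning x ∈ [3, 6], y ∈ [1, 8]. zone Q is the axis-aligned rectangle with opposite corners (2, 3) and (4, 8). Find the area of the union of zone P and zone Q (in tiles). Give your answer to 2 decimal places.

26.00

By inclusion–exclusion:
Individual areas: |zone P| = 21, |zone Q| = 10.
|zone P∩zone Q|: x∈[3,4], y∈[3,8] → 1·5 = 5.
|zone P ∪ zone Q| = 31 − 5 = 26.00.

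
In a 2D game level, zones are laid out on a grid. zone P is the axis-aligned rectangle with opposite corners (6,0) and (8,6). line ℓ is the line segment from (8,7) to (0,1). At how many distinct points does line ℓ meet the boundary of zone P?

2

The segment meets the boundary at (6,5.5), (6.667,6).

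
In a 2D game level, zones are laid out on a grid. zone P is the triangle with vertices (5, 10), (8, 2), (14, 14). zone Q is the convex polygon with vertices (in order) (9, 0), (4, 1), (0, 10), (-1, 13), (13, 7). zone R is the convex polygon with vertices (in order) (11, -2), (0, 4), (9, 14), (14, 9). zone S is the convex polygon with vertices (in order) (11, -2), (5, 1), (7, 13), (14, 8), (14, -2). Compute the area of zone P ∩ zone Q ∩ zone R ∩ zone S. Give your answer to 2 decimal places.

The intersection is the polygon with vertices (10.941,7.882), (8,2), (6.038,7.231), (6.467,9.8).
By the shoelace formula its area is 19.62.

19.62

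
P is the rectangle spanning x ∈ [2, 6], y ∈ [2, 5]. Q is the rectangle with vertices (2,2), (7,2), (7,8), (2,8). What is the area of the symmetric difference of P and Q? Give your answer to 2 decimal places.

18.00

|P∩Q|: x∈[2,6], y∈[2,5] → 4·3 = 12.
|P △ Q| = |P| + |Q| − 2·|P∩Q| = 12 + 30 − 24 = 18.00.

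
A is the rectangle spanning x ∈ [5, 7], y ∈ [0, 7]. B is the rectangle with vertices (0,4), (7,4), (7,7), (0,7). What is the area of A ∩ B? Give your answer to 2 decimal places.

|A∩B|: x∈[5,7], y∈[4,7] → 2·3 = 6.

6.00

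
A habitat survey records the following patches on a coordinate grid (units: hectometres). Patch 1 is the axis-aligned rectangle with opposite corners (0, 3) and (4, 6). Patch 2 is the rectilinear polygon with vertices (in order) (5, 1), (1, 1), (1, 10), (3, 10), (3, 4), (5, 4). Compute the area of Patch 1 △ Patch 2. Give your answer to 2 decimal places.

22.00

|Patch 1| = 12, |Patch 2| = 24, |Patch 1∩Patch 2| = 7.
|Patch 1 △ Patch 2| = |Patch 1| + |Patch 2| − 2·|Patch 1∩Patch 2| = 12 + 24 − 14 = 22.00.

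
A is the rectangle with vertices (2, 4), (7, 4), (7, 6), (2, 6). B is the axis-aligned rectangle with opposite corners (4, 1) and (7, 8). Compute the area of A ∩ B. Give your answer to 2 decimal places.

6.00

|A∩B|: x∈[4,7], y∈[4,6] → 3·2 = 6.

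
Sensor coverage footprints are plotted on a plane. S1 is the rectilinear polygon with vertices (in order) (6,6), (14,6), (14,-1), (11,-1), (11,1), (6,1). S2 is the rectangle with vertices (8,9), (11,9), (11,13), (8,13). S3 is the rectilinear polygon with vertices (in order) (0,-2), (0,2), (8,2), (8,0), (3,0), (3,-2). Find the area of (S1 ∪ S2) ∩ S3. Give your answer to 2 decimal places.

The region (S1 ∪ S2) ∩ S3 is the polygon with vertices (6,1), (6,2), (8,2), (8,1).
By the shoelace formula its area is 2.00.

2.00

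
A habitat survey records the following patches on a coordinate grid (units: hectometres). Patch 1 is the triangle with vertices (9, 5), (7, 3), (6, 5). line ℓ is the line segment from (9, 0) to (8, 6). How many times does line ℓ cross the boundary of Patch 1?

The segment meets the boundary at (8.167,5), (8.286,4.286).

2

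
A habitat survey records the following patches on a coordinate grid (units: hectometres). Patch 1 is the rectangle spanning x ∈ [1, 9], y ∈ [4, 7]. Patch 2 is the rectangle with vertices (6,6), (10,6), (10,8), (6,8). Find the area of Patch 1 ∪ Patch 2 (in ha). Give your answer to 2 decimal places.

By inclusion–exclusion:
Individual areas: |Patch 1| = 24, |Patch 2| = 8.
|Patch 1∩Patch 2|: x∈[6,9], y∈[6,7] → 3·1 = 3.
|Patch 1 ∪ Patch 2| = 32 − 3 = 29.00.

29.00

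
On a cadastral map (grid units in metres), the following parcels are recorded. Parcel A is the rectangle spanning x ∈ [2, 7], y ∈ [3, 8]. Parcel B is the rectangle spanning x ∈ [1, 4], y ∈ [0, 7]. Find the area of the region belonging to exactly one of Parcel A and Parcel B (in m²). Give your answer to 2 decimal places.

30.00

|Parcel A∩Parcel B|: x∈[2,4], y∈[3,7] → 2·4 = 8.
|Parcel A △ Parcel B| = |Parcel A| + |Parcel B| − 2·|Parcel A∩Parcel B| = 25 + 21 − 16 = 30.00.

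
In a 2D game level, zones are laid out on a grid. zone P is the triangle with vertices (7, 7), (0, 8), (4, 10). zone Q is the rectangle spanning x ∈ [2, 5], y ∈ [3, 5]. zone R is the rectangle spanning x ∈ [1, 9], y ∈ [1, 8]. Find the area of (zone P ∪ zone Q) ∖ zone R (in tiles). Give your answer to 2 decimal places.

6.07

|zone P ∪ zone Q| = 15.
|(zone P ∪ zone Q) ∩ zone R| = 8.9286.
|(zone P ∪ zone Q) ∖ zone R| = 15 − 8.9286 = 6.07.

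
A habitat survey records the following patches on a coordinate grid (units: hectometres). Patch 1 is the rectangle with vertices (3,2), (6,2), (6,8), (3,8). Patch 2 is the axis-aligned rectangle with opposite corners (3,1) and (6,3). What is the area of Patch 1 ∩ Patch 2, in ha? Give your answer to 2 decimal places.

3.00

|Patch 1∩Patch 2|: x∈[3,6], y∈[2,3] → 3·1 = 3.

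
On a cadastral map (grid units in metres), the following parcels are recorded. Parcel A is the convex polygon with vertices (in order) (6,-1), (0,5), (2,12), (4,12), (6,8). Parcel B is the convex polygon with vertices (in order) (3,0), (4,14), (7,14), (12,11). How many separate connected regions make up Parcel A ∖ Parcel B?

Parcel A ∖ Parcel B splits into 2 disjoint pieces (area 4.9, area 23.5095).

2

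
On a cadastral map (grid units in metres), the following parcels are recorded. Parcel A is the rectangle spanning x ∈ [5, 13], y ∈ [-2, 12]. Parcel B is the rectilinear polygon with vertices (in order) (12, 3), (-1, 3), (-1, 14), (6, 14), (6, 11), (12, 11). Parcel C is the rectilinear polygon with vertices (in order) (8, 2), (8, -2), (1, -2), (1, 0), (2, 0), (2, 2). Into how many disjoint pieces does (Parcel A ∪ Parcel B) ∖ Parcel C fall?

(Parcel A ∪ Parcel B) ∖ Parcel C is a single connected region.

1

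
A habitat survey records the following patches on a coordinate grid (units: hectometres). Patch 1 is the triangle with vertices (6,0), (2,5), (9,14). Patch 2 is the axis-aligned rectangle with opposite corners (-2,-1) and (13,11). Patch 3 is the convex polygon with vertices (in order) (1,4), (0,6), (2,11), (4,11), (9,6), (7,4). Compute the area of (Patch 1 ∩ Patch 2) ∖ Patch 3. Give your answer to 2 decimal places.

13.93

|Patch 1 ∩ Patch 2| = 32.9643.
|(Patch 1 ∩ Patch 2) ∩ Patch 3| = 19.0328.
|(Patch 1 ∩ Patch 2) ∖ Patch 3| = 32.9643 − 19.0328 = 13.93.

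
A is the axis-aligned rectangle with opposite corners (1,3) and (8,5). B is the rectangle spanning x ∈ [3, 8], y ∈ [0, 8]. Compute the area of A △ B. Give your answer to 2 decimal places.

34.00

|A∩B|: x∈[3,8], y∈[3,5] → 5·2 = 10.
|A △ B| = |A| + |B| − 2·|A∩B| = 14 + 40 − 20 = 34.00.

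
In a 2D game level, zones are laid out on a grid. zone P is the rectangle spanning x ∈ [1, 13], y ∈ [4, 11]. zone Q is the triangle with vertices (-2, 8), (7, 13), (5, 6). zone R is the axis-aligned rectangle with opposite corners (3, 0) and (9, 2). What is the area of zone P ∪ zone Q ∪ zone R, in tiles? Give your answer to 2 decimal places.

By inclusion–exclusion:
Individual areas: |zone P| = 84, |zone Q| = 26.5, |zone R| = 12.
|zone P∩zone Q| = 19.6857.
|zone P∩zone R| = 0 (no overlap).
|zone Q∩zone R| = 0.
|zone P∩zone Q∩zone R| = 0.
|zone P ∪ zone Q ∪ zone R| = 122.5 − 19.6857 + 0 = 102.81.

102.81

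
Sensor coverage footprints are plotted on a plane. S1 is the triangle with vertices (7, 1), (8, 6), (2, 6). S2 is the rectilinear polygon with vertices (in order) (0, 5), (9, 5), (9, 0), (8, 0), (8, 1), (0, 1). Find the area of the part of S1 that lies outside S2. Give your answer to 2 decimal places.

5.40

|S1| = 15, |S1∩S2| = 9.6.
|S1 ∖ S2| = |S1| − |S1∩S2| = 15 − 9.6 = 5.40.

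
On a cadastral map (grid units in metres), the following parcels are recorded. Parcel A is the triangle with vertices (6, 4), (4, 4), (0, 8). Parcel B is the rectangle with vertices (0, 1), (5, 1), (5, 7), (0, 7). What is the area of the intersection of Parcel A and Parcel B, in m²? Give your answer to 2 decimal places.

3.42

The intersection is the polygon with vertices (4,4), (1,7), (1.5,7), (5,4.667), (5,4).
By the shoelace formula its area is 3.42.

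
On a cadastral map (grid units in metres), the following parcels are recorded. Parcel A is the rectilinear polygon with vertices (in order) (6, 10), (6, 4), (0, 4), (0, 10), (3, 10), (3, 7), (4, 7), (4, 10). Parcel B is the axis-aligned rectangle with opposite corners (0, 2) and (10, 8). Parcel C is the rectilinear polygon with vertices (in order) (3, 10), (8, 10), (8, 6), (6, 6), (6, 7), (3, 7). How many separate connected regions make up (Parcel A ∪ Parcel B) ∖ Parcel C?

(Parcel A ∪ Parcel B) ∖ Parcel C is a single connected region.

1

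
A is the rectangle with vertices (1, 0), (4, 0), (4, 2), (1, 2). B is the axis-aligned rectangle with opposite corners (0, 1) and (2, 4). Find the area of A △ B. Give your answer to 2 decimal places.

10.00

|A∩B|: x∈[1,2], y∈[1,2] → 1·1 = 1.
|A △ B| = |A| + |B| − 2·|A∩B| = 6 + 6 − 2 = 10.00.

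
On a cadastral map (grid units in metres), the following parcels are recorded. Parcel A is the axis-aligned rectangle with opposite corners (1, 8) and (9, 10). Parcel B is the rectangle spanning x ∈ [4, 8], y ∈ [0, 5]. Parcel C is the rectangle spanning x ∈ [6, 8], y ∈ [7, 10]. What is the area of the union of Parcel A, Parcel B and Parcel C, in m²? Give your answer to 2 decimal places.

By inclusion–exclusion:
Individual areas: |Parcel A| = 16, |Parcel B| = 20, |Parcel C| = 6.
|Parcel A∩Parcel B| = 0 (no overlap).
|Parcel A∩Parcel C|: x∈[6,8], y∈[8,10] → 2·2 = 4.
|Parcel B∩Parcel C| = 0 (no overlap).
|Parcel A∩Parcel B∩Parcel C| = 0.
|Parcel A ∪ Parcel B ∪ Parcel C| = 42 − 4 + 0 = 38.00.

38.00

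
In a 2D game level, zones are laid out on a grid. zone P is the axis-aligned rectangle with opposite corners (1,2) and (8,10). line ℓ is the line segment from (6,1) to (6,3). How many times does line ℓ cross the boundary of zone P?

1

The segment meets the boundary at (6,2).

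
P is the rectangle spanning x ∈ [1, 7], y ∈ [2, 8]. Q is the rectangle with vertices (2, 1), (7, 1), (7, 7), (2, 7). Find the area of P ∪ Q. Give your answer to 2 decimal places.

41.00

By inclusion–exclusion:
Individual areas: |P| = 36, |Q| = 30.
|P∩Q|: x∈[2,7], y∈[2,7] → 5·5 = 25.
|P ∪ Q| = 66 − 25 = 41.00.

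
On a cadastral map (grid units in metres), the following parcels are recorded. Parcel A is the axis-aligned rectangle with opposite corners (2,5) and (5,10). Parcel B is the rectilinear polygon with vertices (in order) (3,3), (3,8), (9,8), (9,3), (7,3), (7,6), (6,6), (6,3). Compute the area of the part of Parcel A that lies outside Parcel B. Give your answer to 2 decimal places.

|Parcel A| = 15, |Parcel A∩Parcel B| = 6.
|Parcel A ∖ Parcel B| = |Parcel A| − |Parcel A∩Parcel B| = 15 − 6 = 9.00.

9.00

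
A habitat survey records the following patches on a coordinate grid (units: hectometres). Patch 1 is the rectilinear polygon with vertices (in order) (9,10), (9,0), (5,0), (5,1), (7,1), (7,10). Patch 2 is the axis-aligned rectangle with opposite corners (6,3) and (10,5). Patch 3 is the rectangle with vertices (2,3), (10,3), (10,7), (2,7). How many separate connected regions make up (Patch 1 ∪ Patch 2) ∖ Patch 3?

2

(Patch 1 ∪ Patch 2) ∖ Patch 3 splits into 2 disjoint pieces (area 8, area 6).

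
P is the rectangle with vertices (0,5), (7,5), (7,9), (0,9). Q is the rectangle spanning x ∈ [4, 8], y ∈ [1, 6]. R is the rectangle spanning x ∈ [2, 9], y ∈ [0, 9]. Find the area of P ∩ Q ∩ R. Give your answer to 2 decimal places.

The intersection is the polygon with vertices (4,5), (4,6), (7,6), (7,5).
By the shoelace formula its area is 3.00.

3.00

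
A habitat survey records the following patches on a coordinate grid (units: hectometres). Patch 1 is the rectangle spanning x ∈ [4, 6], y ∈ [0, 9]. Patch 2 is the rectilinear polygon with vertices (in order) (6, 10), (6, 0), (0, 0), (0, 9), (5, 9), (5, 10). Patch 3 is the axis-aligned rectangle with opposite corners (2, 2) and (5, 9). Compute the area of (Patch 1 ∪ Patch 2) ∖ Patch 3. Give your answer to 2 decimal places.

34.00

|Patch 1 ∪ Patch 2| = 55.
|(Patch 1 ∪ Patch 2) ∩ Patch 3| = 21.
|(Patch 1 ∪ Patch 2) ∖ Patch 3| = 55 − 21 = 34.00.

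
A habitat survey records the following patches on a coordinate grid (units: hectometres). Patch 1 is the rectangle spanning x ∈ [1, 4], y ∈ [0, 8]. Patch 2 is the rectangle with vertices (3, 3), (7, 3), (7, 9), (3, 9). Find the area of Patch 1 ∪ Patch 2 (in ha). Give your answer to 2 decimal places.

By inclusion–exclusion:
Individual areas: |Patch 1| = 24, |Patch 2| = 24.
|Patch 1∩Patch 2|: x∈[3,4], y∈[3,8] → 1·5 = 5.
|Patch 1 ∪ Patch 2| = 48 − 5 = 43.00.

43.00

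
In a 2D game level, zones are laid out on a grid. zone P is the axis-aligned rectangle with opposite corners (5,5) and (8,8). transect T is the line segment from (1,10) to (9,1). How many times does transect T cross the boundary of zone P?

2

The segment meets the boundary at (5.444,5), (5,5.5).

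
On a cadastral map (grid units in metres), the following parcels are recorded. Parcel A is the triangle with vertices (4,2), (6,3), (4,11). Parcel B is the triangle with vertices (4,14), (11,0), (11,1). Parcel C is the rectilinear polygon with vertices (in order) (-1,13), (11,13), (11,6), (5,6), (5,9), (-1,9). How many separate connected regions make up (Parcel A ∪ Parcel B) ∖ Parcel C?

(Parcel A ∪ Parcel B) ∖ Parcel C splits into 3 disjoint pieces (area 8.375, area 2.2692, area 0.0192).

3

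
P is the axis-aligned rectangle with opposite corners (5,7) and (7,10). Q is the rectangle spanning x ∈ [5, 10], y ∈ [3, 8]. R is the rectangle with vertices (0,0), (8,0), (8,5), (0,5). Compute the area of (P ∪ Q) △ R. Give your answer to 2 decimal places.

57.00

|P ∪ Q| = 29.
|(P ∪ Q) ∩ R| = 6.
|(P ∪ Q) △ R| = 29 + 40 − 12 = 57.00.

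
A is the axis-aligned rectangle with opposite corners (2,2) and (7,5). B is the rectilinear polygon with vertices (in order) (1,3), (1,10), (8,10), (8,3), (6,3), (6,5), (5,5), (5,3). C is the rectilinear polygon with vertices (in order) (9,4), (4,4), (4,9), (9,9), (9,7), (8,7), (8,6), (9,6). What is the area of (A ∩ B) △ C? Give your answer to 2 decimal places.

28.00

|A ∩ B| = 8.
|(A ∩ B) ∩ C| = 2.
|(A ∩ B) △ C| = 8 + 24 − 4 = 28.00.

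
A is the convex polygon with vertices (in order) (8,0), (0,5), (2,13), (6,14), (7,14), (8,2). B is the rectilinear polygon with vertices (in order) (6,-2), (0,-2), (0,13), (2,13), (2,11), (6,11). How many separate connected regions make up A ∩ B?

1

A ∩ B is a single connected region.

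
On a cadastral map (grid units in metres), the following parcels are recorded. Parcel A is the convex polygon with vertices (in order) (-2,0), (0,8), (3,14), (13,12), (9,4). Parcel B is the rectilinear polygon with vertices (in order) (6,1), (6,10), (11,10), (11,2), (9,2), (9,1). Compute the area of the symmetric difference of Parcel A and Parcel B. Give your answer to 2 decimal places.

104.73

|Parcel A| = 117, |Parcel B| = 43, |Parcel A∩Parcel B| = 27.6364.
|Parcel A △ Parcel B| = |Parcel A| + |Parcel B| − 2·|Parcel A∩Parcel B| = 117 + 43 − 55.2727 = 104.73.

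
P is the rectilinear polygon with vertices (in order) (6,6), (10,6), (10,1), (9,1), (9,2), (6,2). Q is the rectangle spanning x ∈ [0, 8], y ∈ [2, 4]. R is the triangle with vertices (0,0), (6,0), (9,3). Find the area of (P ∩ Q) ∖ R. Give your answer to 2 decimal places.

3.33

|P ∩ Q| = 4.
|(P ∩ Q) ∩ R| = 0.6667.
|(P ∩ Q) ∖ R| = 4 − 0.6667 = 3.33.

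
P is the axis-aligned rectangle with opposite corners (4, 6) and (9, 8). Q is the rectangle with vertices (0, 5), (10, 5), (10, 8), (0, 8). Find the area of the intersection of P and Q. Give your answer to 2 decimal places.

10.00

|P∩Q|: x∈[4,9], y∈[6,8] → 5·2 = 10.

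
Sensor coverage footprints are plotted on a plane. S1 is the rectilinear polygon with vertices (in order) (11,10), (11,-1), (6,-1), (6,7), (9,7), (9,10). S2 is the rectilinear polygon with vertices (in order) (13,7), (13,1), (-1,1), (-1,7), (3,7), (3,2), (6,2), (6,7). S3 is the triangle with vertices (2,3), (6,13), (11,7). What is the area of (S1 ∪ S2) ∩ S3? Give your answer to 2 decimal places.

|S1 ∪ S2| = 85.
|(S1 ∪ S2) ∩ S3| = 8.98.

8.98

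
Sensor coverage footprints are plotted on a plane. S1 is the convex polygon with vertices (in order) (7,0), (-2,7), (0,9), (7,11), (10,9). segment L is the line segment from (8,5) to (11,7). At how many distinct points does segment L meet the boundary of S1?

The segment meets the boundary at (8.857,5.571).

1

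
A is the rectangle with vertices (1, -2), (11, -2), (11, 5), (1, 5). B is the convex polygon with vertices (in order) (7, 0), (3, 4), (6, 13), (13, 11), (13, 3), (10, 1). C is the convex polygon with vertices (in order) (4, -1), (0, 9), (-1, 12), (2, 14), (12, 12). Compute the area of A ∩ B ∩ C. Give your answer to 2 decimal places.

9.36

The intersection is the polygon with vertices (3,4), (3.333,5), (7.692,5), (5.524,1.476).
By the shoelace formula its area is 9.36.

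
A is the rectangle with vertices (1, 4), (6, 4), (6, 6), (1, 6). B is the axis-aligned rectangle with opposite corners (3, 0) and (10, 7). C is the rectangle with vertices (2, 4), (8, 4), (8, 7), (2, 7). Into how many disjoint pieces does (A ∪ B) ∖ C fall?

2

(A ∪ B) ∖ C splits into 2 disjoint pieces (area 2, area 34).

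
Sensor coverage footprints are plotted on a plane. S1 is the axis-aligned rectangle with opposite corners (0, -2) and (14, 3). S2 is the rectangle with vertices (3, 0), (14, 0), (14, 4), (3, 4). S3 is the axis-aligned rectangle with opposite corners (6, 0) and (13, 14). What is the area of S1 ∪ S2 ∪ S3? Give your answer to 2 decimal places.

151.00

By inclusion–exclusion:
Individual areas: |S1| = 70, |S2| = 44, |S3| = 98.
|S1∩S2|: x∈[3,14], y∈[0,3] → 11·3 = 33.
|S1∩S3|: x∈[6,13], y∈[0,3] → 7·3 = 21.
|S2∩S3|: x∈[6,13], y∈[0,4] → 7·4 = 28.
|S1∩S2∩S3| = 21.
|S1 ∪ S2 ∪ S3| = 212 − 82 + 21 = 151.00.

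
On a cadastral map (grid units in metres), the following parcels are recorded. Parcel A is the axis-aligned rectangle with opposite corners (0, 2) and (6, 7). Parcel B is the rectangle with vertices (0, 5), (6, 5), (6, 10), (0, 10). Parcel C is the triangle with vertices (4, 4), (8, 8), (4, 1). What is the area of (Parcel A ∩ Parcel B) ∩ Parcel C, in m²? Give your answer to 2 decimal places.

0.50

The region (Parcel A ∩ Parcel B) ∩ Parcel C is the polygon with vertices (5,5), (6,6), (6,5).
By the shoelace formula its area is 0.50.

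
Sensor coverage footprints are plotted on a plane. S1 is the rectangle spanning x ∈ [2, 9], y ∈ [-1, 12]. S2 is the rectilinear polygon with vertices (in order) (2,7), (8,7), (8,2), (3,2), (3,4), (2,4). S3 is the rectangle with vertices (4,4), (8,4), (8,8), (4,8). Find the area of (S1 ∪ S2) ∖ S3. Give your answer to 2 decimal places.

|S1 ∪ S2| = 91.
|(S1 ∪ S2) ∩ S3| = 16.
|(S1 ∪ S2) ∖ S3| = 91 − 16 = 75.00.

75.00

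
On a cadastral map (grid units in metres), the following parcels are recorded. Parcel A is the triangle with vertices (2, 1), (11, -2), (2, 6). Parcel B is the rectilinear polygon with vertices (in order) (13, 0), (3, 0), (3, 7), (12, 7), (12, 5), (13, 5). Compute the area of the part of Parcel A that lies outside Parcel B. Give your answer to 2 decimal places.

8.47

|Parcel A| = 22.5, |Parcel A∩Parcel B| = 14.0278.
|Parcel A ∖ Parcel B| = |Parcel A| − |Parcel A∩Parcel B| = 22.5 − 14.0278 = 8.47.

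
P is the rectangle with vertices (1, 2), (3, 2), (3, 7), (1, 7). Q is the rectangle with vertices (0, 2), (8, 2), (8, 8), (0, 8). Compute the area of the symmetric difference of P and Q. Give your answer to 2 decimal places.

|P∩Q|: x∈[1,3], y∈[2,7] → 2·5 = 10.
|P △ Q| = |P| + |Q| − 2·|P∩Q| = 10 + 48 − 20 = 38.00.

38.00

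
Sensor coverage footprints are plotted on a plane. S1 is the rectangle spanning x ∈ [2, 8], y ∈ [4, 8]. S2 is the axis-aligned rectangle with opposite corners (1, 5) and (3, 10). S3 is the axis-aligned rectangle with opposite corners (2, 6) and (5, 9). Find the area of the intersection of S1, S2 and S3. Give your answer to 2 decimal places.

2.00

The intersection is the polygon with vertices (3,8), (3,6), (2,6), (2,8).
By the shoelace formula its area is 2.00.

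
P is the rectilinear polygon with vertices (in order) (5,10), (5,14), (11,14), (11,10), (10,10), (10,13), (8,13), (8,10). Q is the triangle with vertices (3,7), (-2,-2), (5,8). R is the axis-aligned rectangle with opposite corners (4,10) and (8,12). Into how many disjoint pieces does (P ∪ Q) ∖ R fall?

(P ∪ Q) ∖ R splits into 2 disjoint pieces (area 12, area 6.5).

2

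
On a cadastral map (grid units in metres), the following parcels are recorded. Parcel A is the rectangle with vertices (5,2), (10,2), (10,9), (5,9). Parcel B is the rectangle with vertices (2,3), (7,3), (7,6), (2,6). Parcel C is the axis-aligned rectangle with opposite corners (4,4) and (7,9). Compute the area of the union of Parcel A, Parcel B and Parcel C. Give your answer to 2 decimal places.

By inclusion–exclusion:
Individual areas: |Parcel A| = 35, |Parcel B| = 15, |Parcel C| = 15.
|Parcel A∩Parcel B|: x∈[5,7], y∈[3,6] → 2·3 = 6.
|Parcel A∩Parcel C|: x∈[5,7], y∈[4,9] → 2·5 = 10.
|Parcel B∩Parcel C|: x∈[4,7], y∈[4,6] → 3·2 = 6.
|Parcel A∩Parcel B∩Parcel C| = 4.
|Parcel A ∪ Parcel B ∪ Parcel C| = 65 − 22 + 4 = 47.00.

47.00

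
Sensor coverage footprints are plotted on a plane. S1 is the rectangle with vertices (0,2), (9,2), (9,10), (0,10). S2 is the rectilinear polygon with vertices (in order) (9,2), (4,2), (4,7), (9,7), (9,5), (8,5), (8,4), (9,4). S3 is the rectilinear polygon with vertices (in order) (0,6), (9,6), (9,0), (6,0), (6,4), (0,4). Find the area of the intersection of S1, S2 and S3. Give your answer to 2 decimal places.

15.00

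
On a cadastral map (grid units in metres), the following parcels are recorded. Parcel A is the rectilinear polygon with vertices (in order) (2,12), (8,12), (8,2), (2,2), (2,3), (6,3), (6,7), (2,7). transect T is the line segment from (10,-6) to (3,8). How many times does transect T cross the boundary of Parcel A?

3

The segment meets the boundary at (3.5,7), (5.5,3), (6,2).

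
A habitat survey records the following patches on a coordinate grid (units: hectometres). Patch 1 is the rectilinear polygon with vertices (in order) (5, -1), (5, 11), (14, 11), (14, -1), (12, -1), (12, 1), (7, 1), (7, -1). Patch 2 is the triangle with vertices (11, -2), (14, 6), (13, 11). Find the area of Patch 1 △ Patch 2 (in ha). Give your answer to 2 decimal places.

88.45

|Patch 1| = 98, |Patch 2| = 11.5, |Patch 1∩Patch 2| = 10.5256.
|Patch 1 △ Patch 2| = |Patch 1| + |Patch 2| − 2·|Patch 1∩Patch 2| = 98 + 11.5 − 21.0513 = 88.45.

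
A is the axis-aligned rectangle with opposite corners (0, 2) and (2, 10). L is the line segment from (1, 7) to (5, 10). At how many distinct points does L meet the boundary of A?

The segment meets the boundary at (2,7.75).

1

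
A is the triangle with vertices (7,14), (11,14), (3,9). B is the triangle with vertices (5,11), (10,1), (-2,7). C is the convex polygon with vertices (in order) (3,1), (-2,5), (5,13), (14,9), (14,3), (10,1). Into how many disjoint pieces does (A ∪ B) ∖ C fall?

(A ∪ B) ∖ C splits into 2 disjoint pieces (area 5.8782, area 2.2826).

2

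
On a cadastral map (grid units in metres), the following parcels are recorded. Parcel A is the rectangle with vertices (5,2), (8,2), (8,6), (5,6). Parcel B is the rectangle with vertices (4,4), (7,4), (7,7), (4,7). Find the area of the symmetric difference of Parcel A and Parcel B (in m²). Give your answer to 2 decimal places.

13.00

|Parcel A∩Parcel B|: x∈[5,7], y∈[4,6] → 2·2 = 4.
|Parcel A △ Parcel B| = |Parcel A| + |Parcel B| − 2·|Parcel A∩Parcel B| = 12 + 9 − 8 = 13.00.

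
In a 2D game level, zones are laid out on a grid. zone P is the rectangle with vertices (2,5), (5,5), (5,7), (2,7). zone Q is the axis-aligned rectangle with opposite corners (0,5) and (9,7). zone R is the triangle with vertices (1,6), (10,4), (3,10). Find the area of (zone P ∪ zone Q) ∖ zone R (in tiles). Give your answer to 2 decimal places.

7.17

|zone P ∪ zone Q| = 18.
|(zone P ∪ zone Q) ∩ zone R| = 10.8333.
|(zone P ∪ zone Q) ∖ zone R| = 18 − 10.8333 = 7.17.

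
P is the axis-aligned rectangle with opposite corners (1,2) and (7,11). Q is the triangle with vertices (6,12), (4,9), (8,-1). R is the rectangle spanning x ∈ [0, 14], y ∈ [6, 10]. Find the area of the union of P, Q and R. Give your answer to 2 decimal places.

88.46

By inclusion–exclusion:
Individual areas: |P| = 54, |Q| = 16, |R| = 56.
|P∩Q| = 13.5397.
|P∩R|: x∈[1,7], y∈[6,10] → 6·4 = 24.
|Q∩R| = 8.3282.
|P∩Q∩R| = 8.3282.
|P ∪ Q ∪ R| = 126 − 45.8679 + 8.3282 = 88.46.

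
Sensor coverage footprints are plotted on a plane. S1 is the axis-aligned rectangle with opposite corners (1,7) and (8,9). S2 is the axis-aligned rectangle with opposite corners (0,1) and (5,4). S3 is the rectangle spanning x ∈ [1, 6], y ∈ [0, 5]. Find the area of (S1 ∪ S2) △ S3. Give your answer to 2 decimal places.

|S1 ∪ S2| = 29.
|(S1 ∪ S2) ∩ S3| = 12.
|(S1 ∪ S2) △ S3| = 29 + 25 − 24 = 30.00.

30.00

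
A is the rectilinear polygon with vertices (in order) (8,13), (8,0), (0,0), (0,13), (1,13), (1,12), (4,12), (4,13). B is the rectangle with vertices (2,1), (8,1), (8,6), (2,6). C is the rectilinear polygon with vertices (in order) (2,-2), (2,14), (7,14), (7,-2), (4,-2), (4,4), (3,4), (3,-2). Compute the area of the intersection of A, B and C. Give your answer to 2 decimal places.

22.00

The intersection is the polygon with vertices (4,1), (4,4), (3,4), (3,1), (2,1), (2,6), (7,6), (7,1).
By the shoelace formula its area is 22.00.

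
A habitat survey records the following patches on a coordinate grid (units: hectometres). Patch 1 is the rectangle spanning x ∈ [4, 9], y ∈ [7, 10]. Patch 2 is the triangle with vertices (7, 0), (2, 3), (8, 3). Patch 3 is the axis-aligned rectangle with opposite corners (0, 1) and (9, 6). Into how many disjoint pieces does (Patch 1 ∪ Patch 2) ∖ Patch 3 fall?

(Patch 1 ∪ Patch 2) ∖ Patch 3 splits into 2 disjoint pieces (area 15, area 1).

2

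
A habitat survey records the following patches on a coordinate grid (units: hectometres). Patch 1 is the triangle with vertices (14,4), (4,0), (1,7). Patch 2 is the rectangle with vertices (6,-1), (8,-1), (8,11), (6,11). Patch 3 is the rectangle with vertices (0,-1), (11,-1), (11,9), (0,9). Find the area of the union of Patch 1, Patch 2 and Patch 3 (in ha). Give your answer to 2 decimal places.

By inclusion–exclusion:
Individual areas: |Patch 1| = 41, |Patch 2| = 24, |Patch 3| = 110.
|Patch 1∩Patch 2| = 8.8308.
|Patch 1∩Patch 3| = 38.1615.
|Patch 2∩Patch 3|: x∈[6,8], y∈[-1,9] → 2·10 = 20.
|Patch 1∩Patch 2∩Patch 3| = 8.8308.
|Patch 1 ∪ Patch 2 ∪ Patch 3| = 175 − 66.9923 + 8.8308 = 116.84.

116.84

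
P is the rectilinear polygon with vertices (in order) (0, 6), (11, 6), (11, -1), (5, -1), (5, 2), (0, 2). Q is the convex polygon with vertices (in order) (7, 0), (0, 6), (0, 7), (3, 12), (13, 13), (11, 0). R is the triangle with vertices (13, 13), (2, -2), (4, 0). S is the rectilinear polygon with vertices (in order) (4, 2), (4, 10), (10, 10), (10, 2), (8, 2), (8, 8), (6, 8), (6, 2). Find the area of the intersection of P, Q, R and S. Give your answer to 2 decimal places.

0.52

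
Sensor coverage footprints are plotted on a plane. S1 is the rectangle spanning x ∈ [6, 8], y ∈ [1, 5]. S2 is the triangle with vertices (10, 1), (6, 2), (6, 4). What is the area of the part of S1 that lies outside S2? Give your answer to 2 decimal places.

5.00

|S1| = 8, |S1∩S2| = 3.
|S1 ∖ S2| = |S1| − |S1∩S2| = 8 − 3 = 5.00.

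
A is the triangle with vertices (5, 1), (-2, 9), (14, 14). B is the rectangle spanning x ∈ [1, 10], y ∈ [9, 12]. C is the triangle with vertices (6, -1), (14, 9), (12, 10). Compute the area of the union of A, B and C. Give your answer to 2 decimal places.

102.31

By inclusion–exclusion:
Individual areas: |A| = 81.5, |B| = 27, |C| = 14.
|A∩B| = 20.1938.
|A∩C| = 0.
|B∩C| = 0.
|A∩B∩C| = 0.
|A ∪ B ∪ C| = 122.5 − 20.1938 + 0 = 102.31.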